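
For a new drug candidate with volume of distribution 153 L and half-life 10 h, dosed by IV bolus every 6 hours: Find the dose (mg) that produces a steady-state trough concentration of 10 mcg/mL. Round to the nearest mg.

τ/t½ = 6/10 ≈ 0.6, so f = (1/2)^(6/10) ≈ 0.659754.
Cmin,ss = (D/Vd)·f/(1−f), so D = Cmin,ss·Vd·(1−f)/f.
D = 10 × 153 × (1−f)/f ≈ 10 × 153 × 0.51572 ≈ 789.05 mg.

789 mg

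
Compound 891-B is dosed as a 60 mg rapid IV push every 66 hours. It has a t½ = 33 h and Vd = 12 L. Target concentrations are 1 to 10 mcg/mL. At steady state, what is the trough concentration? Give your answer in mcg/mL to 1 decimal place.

1.7 mcg/mL

The dosing interval is 2 half-lives, so f = 2^(−2) = 0.25.
Accumulation ratio R = 1/(1 − f) = 1/0.75 = 4/3.
Single-dose peak C₀ = D/Vd = 60/12 = 5 mcg/mL.
Steady-state peak Cmax,ss = C₀·R = 5 × 4/3 ≈ 6.667 mcg/mL.
Steady-state trough Cmin,ss = Cmax,ss·f ≈ 6.667 × 0.25 ≈ 1.667 mcg/mL.
Trough 1.7 mcg/mL vs MEC 1 mcg/mL: adequate.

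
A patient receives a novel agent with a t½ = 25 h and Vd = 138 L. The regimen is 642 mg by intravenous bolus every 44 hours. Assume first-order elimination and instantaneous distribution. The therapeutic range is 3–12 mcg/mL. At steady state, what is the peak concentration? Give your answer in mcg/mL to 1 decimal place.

6.6 mcg/mL

Over one 44-h interval, 44/25 ≈ 1.76 half-lives elapse, leaving f ≈ 0.2952 of each dose.
Accumulation ratio R = 1/(1 − f) ≈ 1/0.7048 ≈ 1.4188.
Each bolus raises the concentration by D/Vd = 642/138 ≈ 4.652 mcg/mL.
Cmax,ss = C₀/(1 − f) ≈ 4.652/0.7048 ≈ 6.600 mcg/mL.
Peak 6.6 mcg/mL vs MTC 12 mcg/mL: below toxic threshold.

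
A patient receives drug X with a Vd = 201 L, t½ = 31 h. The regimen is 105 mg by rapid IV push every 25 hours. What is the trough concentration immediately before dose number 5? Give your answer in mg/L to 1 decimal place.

0.6 mg/L

f = (1/2)^(τ/t½) = (1/2)^(25/31) ≈ 0.5718.
C₀ = D/Vd = 105/201 ≈ 0.522 mg/L.
Before the 5th dose, 4 doses have been given. Superposition: Cmin = C₀·(f + f² + … + f^4).
≈ 0.522 × (0.5718 + 0.3270 + 0.1870 + 0.1069) ≈ 0.522 × 1.1927 ≈ 0.623 mg/L.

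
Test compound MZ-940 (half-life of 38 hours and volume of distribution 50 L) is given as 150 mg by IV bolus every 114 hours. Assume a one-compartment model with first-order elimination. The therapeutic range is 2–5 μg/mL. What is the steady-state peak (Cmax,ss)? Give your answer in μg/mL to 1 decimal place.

3.4 μg/mL

The dosing interval is 3 half-lives, so f = 2^(−3) = 0.125.
At steady state, R = 1/(1 − 0.125) = 8/7.
Single-dose peak C₀ = D/Vd = 150/50 = 3 μg/mL.
Steady-state peak Cmax,ss = C₀·R = 3 × 8/7 ≈ 3.429 μg/mL.
Peak 3.4 μg/mL vs MTC 5 μg/mL: below toxic threshold.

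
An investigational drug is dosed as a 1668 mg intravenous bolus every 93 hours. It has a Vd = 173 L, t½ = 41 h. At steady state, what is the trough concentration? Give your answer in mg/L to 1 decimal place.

k = ln2/t½ = ln2/41 ≈ 0.016906 h⁻¹; fraction remaining f = e^(−kτ) = e^(−0.016906×93) ≈ 0.2076.
At steady state, accumulation factor R = 1/(1 − e^(−kτ)) ≈ 1.2620.
Each bolus raises the concentration by D/Vd = 1668/173 ≈ 9.642 mg/L.
Steady-state peak Cmax,ss = C₀·R ≈ 9.642 × 1.2620 ≈ 12.168 mg/L.
Steady-state trough Cmin,ss = Cmax,ss·f ≈ 12.168 × 0.2076 ≈ 2.526 mg/L.

2.5 mg/L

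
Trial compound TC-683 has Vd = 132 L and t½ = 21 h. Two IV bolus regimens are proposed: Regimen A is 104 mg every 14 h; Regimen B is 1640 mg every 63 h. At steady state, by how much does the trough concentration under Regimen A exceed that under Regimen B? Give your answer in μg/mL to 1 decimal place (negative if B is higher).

Regimen A: f = (1/2)^(14/21) ≈ 0.6300; Cmin,ss = (104/132)·f/(1−f) ≈ 1.342 μg/mL.
Regimen B: f = (1/2)^(63/21) ≈ 0.1250; Cmin,ss = (1640/132)·f/(1−f) ≈ 1.775 μg/mL.
Difference ≈ 1.342 − 1.775 ≈ -0.433 μg/mL.

-0.4 μg/mL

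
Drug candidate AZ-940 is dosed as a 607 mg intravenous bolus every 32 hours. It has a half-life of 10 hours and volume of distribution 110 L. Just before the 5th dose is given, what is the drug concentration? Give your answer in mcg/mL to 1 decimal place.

0.7 mcg/mL

f = (1/2)^(τ/t½) = (1/2)^(32/10) ≈ 0.1088.
C₀ = D/Vd = 607/110 ≈ 5.518 mcg/mL.
Before the 5th dose, 4 doses have been given. Superposition: Cmin = C₀·(f + f² + … + f^4).
≈ 5.518 × (0.1088 + 0.0118 + 0.0013 + 0.0001) ≈ 5.518 × 0.1220 ≈ 0.673 mcg/mL.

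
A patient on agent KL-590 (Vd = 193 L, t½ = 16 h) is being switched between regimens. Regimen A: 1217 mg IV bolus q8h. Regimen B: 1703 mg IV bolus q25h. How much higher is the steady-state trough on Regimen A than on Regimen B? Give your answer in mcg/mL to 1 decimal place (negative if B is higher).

Regimen A: f = (1/2)^(8/16) ≈ 0.7071; Cmin,ss = (1217/193)·f/(1−f) ≈ 15.223 mcg/mL.
Regimen B: f = (1/2)^(25/16) ≈ 0.3386; Cmin,ss = (1703/193)·f/(1−f) ≈ 4.517 mcg/mL.
Difference ≈ 15.223 − 4.517 ≈ 10.706 mcg/mL.

10.7 mcg/mL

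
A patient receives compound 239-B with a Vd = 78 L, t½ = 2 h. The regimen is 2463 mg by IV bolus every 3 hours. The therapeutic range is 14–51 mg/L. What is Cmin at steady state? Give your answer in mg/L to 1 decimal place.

τ/t½ = 3/2 ≈ 1.5, so fraction remaining f = (1/2)^(3/2) ≈ 0.3536.
At steady state, accumulation factor R = 1/(1 − e^(−kτ)) ≈ 1.5470.
Single-dose peak C₀ = D/Vd = 2463/78 ≈ 31.577 mg/L.
Steady-state peak Cmax,ss = C₀·R ≈ 31.577 × 1.5470 ≈ 48.850 mg/L.
One interval later, Cmin,ss = Cmax,ss·e^(−kτ) ≈ 48.850 × 0.3536 ≈ 17.273 mg/L.
Trough 17.3 mg/L vs MEC 14 mg/L: adequate.

17.3 mg/L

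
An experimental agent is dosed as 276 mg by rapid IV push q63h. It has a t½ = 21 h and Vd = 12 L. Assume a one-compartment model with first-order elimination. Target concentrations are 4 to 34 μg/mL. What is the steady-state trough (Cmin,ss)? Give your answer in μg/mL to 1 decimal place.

τ = 63 h = 3 half-lives, so f = (1/2)^3 = 0.125.
At steady state, R = 1/(1 − 0.125) = 8/7.
Single-dose peak C₀ = D/Vd = 276/12 = 23 μg/mL.
Steady-state peak Cmax,ss = C₀·R = 23 × 8/7 ≈ 26.286 μg/mL.
Steady-state trough Cmin,ss = Cmax,ss·f ≈ 26.286 × 0.125 ≈ 3.286 μg/mL.
Trough 3.3 μg/mL vs MEC 4 μg/mL: subtherapeutic.

3.3 μg/mL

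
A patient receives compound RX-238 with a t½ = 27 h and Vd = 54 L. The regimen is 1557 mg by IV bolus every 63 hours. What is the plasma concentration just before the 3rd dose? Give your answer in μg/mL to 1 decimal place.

f = (1/2)^(τ/t½) = (1/2)^(63/27) ≈ 0.1984.
C₀ = D/Vd = 1557/54 ≈ 28.833 μg/mL.
Before the 3rd dose, 2 doses have been given. Superposition: Cmin = C₀·(f + f²).
≈ 28.833 × (0.1984 + 0.0394) ≈ 28.833 × 0.2378 ≈ 6.856 μg/mL.

6.9 μg/mL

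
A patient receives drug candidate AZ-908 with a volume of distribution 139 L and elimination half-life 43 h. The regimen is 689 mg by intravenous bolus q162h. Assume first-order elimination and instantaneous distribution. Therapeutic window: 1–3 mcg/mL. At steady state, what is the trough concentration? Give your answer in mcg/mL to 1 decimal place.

0.4 mcg/mL

τ/t½ = 162/43 ≈ 3.7674, so fraction remaining f = (1/2)^(162/43) ≈ 0.0734.
Accumulation ratio R = 1/(1 − f) ≈ 1/0.9266 ≈ 1.0792.
Single-dose peak C₀ = D/Vd = 689/139 ≈ 4.957 mcg/mL.
Steady-state peak Cmax,ss = C₀·R ≈ 4.957 × 1.0792 ≈ 5.350 mcg/mL.
One interval later, Cmin,ss = Cmax,ss·e^(−kτ) ≈ 5.350 × 0.0734 ≈ 0.393 mcg/mL.
Trough 0.4 mcg/mL vs MEC 1 mcg/mL: subtherapeutic.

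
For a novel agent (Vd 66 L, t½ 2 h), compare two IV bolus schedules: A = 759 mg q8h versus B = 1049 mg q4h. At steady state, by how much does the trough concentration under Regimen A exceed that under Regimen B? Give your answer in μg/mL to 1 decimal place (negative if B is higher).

-4.5 μg/mL

Regimen A: f = (1/2)^(8/2) ≈ 0.0625; Cmin,ss = (759/66)·f/(1−f) ≈ 0.767 μg/mL.
Regimen B: f = (1/2)^(4/2) ≈ 0.2500; Cmin,ss = (1049/66)·f/(1−f) ≈ 5.298 μg/mL.
Difference ≈ 0.767 − 5.298 ≈ -4.531 μg/mL.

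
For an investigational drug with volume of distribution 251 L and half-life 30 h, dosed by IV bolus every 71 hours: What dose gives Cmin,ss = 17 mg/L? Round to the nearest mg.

17740 mg

τ/t½ = 71/30 ≈ 2.3667, so f = (1/2)^(71/30) ≈ 0.193893.
Cmin,ss = (D/Vd)·f/(1−f), so D = Cmin,ss·Vd·(1−f)/f.
D = 17 × 251 × (1−f)/f ≈ 17 × 251 × 4.15748 ≈ 17739.97 mg.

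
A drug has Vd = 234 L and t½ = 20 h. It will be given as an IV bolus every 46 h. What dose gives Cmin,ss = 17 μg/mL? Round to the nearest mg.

15612 mg

τ/t½ = 46/20 ≈ 2.3, so f = (1/2)^(46/20) ≈ 0.203063.
Cmin,ss = (D/Vd)·f/(1−f), so D = Cmin,ss·Vd·(1−f)/f.
D = 17 × 234 × (1−f)/f ≈ 17 × 234 × 3.92458 ≈ 15611.98 mg.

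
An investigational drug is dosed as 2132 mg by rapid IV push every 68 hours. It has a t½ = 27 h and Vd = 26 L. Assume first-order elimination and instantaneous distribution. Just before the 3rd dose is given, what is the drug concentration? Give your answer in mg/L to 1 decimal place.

16.8 mg/L

f = (1/2)^(τ/t½) = (1/2)^(68/27) ≈ 0.1745.
C₀ = D/Vd = 2132/26 ≈ 82.000 mg/L.
Before the 3rd dose, 2 doses have been given. Superposition: Cmin = C₀·(f + f²).
≈ 82.000 × (0.1745 + 0.0305) ≈ 82.000 × 0.2050 ≈ 16.810 mg/L.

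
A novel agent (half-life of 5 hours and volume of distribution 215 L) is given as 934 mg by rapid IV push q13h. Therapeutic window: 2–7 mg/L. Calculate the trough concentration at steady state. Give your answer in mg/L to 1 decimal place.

0.9 mg/L

Over one 13-h interval, 13/5 ≈ 2.6 half-lives elapse, leaving f ≈ 0.1649 of each dose.
Accumulation ratio R = 1/(1 − f) ≈ 1/0.8351 ≈ 1.1975.
Each bolus raises the concentration by D/Vd = 934/215 ≈ 4.344 mg/L.
Steady-state peak Cmax,ss = C₀·R ≈ 4.344 × 1.1975 ≈ 5.202 mg/L.
Steady-state trough Cmin,ss = Cmax,ss·f ≈ 5.202 × 0.1649 ≈ 0.858 mg/L.
Trough 0.9 mg/L vs MEC 2 mg/L: subtherapeutic.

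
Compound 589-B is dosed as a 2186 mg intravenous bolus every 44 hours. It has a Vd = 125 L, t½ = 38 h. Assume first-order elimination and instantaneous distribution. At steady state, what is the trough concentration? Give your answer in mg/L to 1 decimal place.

Over one 44-h interval, 44/38 ≈ 1.1579 half-lives elapse, leaving f ≈ 0.4482 of each dose.
At steady state, accumulation factor R = 1/(1 − e^(−kτ)) ≈ 1.8123.
Each bolus raises the concentration by D/Vd = 2186/125 ≈ 17.488 mg/L.
Steady-state peak Cmax,ss = C₀·R ≈ 17.488 × 1.8123 ≈ 31.694 mg/L.
Steady-state trough Cmin,ss = Cmax,ss·f ≈ 31.694 × 0.4482 ≈ 14.205 mg/L.

14.2 mg/L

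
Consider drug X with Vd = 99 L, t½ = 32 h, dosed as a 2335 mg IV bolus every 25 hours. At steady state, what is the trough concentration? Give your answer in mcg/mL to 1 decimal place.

32.8 mcg/mL

τ/t½ = 25/32 ≈ 0.78125, so fraction remaining f = (1/2)^(25/32) ≈ 0.5819.
At steady state, accumulation factor R = 1/(1 − e^(−kτ)) ≈ 2.3918.
Each bolus raises the concentration by D/Vd = 2335/99 ≈ 23.586 mcg/mL.
Cmax,ss = C₀/(1 − f) ≈ 23.586/0.4181 ≈ 56.412 mcg/mL.
Steady-state trough Cmin,ss = Cmax,ss·f ≈ 56.412 × 0.5819 ≈ 32.826 mcg/mL.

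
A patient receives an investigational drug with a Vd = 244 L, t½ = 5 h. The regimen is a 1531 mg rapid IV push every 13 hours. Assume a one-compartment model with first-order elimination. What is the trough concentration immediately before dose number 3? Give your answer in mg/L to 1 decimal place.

f = (1/2)^(τ/t½) = (1/2)^(13/5) ≈ 0.1649.
C₀ = D/Vd = 1531/244 ≈ 6.275 mg/L.
Before the 3rd dose, 2 doses have been given. Superposition: Cmin = C₀·(f + f²).
≈ 6.275 × (0.1649 + 0.0272) ≈ 6.275 × 0.1921 ≈ 1.205 mg/L.

1.2 mg/L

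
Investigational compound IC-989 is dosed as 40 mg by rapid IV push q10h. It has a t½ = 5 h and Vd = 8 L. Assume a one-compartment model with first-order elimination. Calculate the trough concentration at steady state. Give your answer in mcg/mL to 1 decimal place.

The dosing interval is 2 half-lives, so f = 2^(−2) = 0.25.
At steady state, R = 1/(1 − 0.25) = 4/3.
Single-dose peak C₀ = D/Vd = 40/8 = 5 mcg/mL.
Steady-state peak Cmax,ss = C₀·R = 5 × 4/3 ≈ 6.667 mcg/mL.
Steady-state trough Cmin,ss = Cmax,ss·f ≈ 6.667 × 0.25 ≈ 1.667 mcg/mL.

1.7 mcg/mL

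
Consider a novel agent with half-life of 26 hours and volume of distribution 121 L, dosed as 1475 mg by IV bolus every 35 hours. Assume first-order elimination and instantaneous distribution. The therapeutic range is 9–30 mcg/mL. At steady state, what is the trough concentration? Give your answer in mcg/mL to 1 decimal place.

7.9 mcg/mL

k = ln2/t½ = ln2/26 ≈ 0.026660 h⁻¹; fraction remaining f = e^(−kτ) = e^(−0.026660×35) ≈ 0.3933.
Accumulation ratio R = 1/(1 − f) ≈ 1/0.6067 ≈ 1.6483.
Each bolus raises the concentration by D/Vd = 1475/121 ≈ 12.190 mcg/mL.
Steady-state peak Cmax,ss = C₀·R ≈ 12.190 × 1.6483 ≈ 20.093 mcg/mL.
One interval later, Cmin,ss = Cmax,ss·e^(−kτ) ≈ 20.093 × 0.3933 ≈ 7.903 mcg/mL.
Trough 7.9 mcg/mL vs MEC 9 mcg/mL: subtherapeutic.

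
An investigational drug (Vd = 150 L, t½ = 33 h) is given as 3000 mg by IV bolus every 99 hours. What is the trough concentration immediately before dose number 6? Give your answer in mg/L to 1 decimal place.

f = (1/2)^(τ/t½) = (1/2)^(99/33) ≈ 0.1250.
C₀ = D/Vd = 3000/150 ≈ 20.000 mg/L.
Before the 6th dose, 5 doses have been given. Superposition: Cmin = C₀·(f + f² + … + f^5).
≈ 20.000 × (0.1250 + 0.0156 + 0.0020 + 0.0002 + 0.0000) ≈ 20.000 × 0.1428 ≈ 2.856 mg/L.

2.9 mg/L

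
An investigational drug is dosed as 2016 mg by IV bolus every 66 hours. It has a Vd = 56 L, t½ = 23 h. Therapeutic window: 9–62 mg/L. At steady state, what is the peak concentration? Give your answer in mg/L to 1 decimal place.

k = ln2/t½ = ln2/23 ≈ 0.030137 h⁻¹; fraction remaining f = e^(−kτ) = e^(−0.030137×66) ≈ 0.1368.
At steady state, accumulation factor R = 1/(1 − e^(−kτ)) ≈ 1.1585.
Each bolus raises the concentration by D/Vd = 2016/56 ≈ 36.000 mg/L.
Cmax,ss = C₀/(1 − f) ≈ 36.000/0.8632 ≈ 41.705 mg/L.
Peak 41.7 mg/L vs MTC 62 mg/L: below toxic threshold.

41.7 mg/L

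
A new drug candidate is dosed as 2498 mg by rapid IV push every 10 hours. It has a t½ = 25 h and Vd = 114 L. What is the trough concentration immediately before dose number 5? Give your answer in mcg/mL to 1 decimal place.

f = (1/2)^(τ/t½) = (1/2)^(10/25) ≈ 0.7579.
C₀ = D/Vd = 2498/114 ≈ 21.912 mcg/mL.
Before the 5th dose, 4 doses have been given. Superposition: Cmin = C₀·(f + f² + … + f^4).
≈ 21.912 × (0.7579 + 0.5744 + 0.4353 + 0.3299) ≈ 21.912 × 2.0975 ≈ 45.960 mcg/mL.

46.0 mcg/mL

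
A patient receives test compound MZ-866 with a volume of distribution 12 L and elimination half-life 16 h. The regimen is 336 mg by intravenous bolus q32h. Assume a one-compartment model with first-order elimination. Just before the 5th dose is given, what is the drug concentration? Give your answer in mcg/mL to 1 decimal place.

9.3 mcg/mL

f = (1/2)^(τ/t½) = (1/2)^(32/16) ≈ 0.2500.
C₀ = D/Vd = 336/12 ≈ 28.000 mcg/mL.
Before the 5th dose, 4 doses have been given. Superposition: Cmin = C₀·(f + f² + … + f^4).
≈ 28.000 × (0.2500 + 0.0625 + 0.0156 + 0.0039) ≈ 28.000 × 0.3320 ≈ 9.296 mcg/mL.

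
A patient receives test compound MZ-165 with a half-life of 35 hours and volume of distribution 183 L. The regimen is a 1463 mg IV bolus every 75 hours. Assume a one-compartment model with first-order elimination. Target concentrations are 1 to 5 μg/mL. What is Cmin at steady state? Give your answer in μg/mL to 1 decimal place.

2.3 μg/mL

τ/t½ = 75/35 ≈ 2.1429, so fraction remaining f = (1/2)^(75/35) ≈ 0.2264.
Each bolus raises the concentration by D/Vd = 1463/183 ≈ 7.995 μg/mL.
Steady-state trough Cmin,ss = C₀·f/(1−f) ≈ 7.995 × 0.2264/0.7736 ≈ 2.340 μg/mL.
Trough 2.3 μg/mL vs MEC 1 μg/mL: adequate.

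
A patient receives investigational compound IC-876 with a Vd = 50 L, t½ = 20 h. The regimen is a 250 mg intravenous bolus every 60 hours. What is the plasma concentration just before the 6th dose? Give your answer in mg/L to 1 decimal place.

0.7 mg/L

f = (1/2)^(τ/t½) = (1/2)^(60/20) ≈ 0.1250.
C₀ = D/Vd = 250/50 ≈ 5.000 mg/L.
Before the 6th dose, 5 doses have been given. Superposition: Cmin = C₀·(f + f² + … + f^5).
≈ 5.000 × (0.1250 + 0.0156 + 0.0020 + 0.0002 + 0.0000) ≈ 5.000 × 0.1428 ≈ 0.714 mg/L.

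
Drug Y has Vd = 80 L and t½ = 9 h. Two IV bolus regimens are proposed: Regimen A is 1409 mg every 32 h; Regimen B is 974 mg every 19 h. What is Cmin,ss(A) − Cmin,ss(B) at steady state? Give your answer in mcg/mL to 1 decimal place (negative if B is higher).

Regimen A: f = (1/2)^(32/9) ≈ 0.0850; Cmin,ss = (1409/80)·f/(1−f) ≈ 1.636 mcg/mL.
Regimen B: f = (1/2)^(19/9) ≈ 0.2315; Cmin,ss = (974/80)·f/(1−f) ≈ 3.668 mcg/mL.
Difference ≈ 1.636 − 3.668 ≈ -2.032 mcg/mL.

-2.0 mcg/mL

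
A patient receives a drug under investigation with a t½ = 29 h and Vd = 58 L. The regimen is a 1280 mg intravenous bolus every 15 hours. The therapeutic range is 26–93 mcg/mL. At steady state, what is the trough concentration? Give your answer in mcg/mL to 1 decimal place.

51.2 mcg/mL

τ/t½ = 15/29 ≈ 0.51724, so fraction remaining f = (1/2)^(15/29) ≈ 0.6987.
At steady state, accumulation factor R = 1/(1 − e^(−kτ)) ≈ 3.3190.
Each bolus raises the concentration by D/Vd = 1280/58 ≈ 22.069 mcg/mL.
Cmax,ss = C₀/(1 − f) ≈ 22.069/0.3013 ≈ 73.246 mcg/mL.
Steady-state trough Cmin,ss = Cmax,ss·f ≈ 73.246 × 0.6987 ≈ 51.177 mcg/mL.
Trough 51.2 mcg/mL vs MEC 26 mcg/mL: adequate.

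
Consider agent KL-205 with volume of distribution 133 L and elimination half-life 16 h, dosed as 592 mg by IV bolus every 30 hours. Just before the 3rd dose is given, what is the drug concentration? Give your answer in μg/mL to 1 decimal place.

1.5 μg/mL

f = (1/2)^(τ/t½) = (1/2)^(30/16) ≈ 0.2726.
C₀ = D/Vd = 592/133 ≈ 4.451 μg/mL.
Before the 3rd dose, 2 doses have been given. Superposition: Cmin = C₀·(f + f²).
≈ 4.451 × (0.2726 + 0.0743) ≈ 4.451 × 0.3469 ≈ 1.544 μg/mL.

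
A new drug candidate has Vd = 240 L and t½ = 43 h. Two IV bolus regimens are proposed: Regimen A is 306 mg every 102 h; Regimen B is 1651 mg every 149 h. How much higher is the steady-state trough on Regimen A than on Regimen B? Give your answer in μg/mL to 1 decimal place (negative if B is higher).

-0.4 μg/mL

Regimen A: f = (1/2)^(102/43) ≈ 0.1932; Cmin,ss = (306/240)·f/(1−f) ≈ 0.305 μg/mL.
Regimen B: f = (1/2)^(149/43) ≈ 0.0906; Cmin,ss = (1651/240)·f/(1−f) ≈ 0.685 μg/mL.
Difference ≈ 0.305 − 0.685 ≈ -0.380 μg/mL.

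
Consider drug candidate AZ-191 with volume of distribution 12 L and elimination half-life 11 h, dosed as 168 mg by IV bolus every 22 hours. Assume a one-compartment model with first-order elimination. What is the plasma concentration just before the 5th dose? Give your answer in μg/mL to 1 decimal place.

4.6 μg/mL

f = (1/2)^(τ/t½) = (1/2)^(22/11) ≈ 0.2500.
C₀ = D/Vd = 168/12 ≈ 14.000 μg/mL.
Before the 5th dose, 4 doses have been given. Superposition: Cmin = C₀·(f + f² + … + f^4).
≈ 14.000 × (0.2500 + 0.0625 + 0.0156 + 0.0039) ≈ 14.000 × 0.3320 ≈ 4.648 μg/mL.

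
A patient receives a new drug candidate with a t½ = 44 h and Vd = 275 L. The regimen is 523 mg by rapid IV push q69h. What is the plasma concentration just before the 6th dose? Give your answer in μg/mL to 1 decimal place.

1.0 μg/mL

f = (1/2)^(τ/t½) = (1/2)^(69/44) ≈ 0.3372.
C₀ = D/Vd = 523/275 ≈ 1.902 μg/mL.
Before the 6th dose, 5 doses have been given. Superposition: Cmin = C₀·(f + f² + … + f^5).
≈ 1.902 × (0.3372 + 0.1137 + 0.0383 + 0.0129 + 0.0044) ≈ 1.902 × 0.5065 ≈ 0.963 μg/mL.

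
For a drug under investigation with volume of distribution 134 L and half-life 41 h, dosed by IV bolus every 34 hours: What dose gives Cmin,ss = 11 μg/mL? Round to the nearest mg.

τ/t½ = 34/41 ≈ 0.82927, so f = (1/2)^(34/41) ≈ 0.562815.
Cmin,ss = (D/Vd)·f/(1−f), so D = Cmin,ss·Vd·(1−f)/f.
D = 11 × 134 × (1−f)/f ≈ 11 × 134 × 0.77678 ≈ 1144.97 mg.

1145 mg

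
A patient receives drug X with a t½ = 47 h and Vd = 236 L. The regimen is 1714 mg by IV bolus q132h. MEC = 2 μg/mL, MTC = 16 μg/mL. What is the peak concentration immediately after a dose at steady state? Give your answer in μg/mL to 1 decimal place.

8.5 μg/mL

τ/t½ = 132/47 ≈ 2.8085, so fraction remaining f = (1/2)^(132/47) ≈ 0.1427.
At steady state, accumulation factor R = 1/(1 − e^(−kτ)) ≈ 1.1665.
Each bolus raises the concentration by D/Vd = 1714/236 ≈ 7.263 μg/mL.
Steady-state peak Cmax,ss = C₀·R ≈ 7.263 × 1.1665 ≈ 8.472 μg/mL.
Peak 8.5 μg/mL vs MTC 16 μg/mL: below toxic threshold.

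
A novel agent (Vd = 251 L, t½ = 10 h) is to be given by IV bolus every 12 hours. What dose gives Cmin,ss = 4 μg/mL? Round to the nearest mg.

1303 mg

τ/t½ = 12/10 ≈ 1.2, so f = (1/2)^(12/10) ≈ 0.435275.
Cmin,ss = (D/Vd)·f/(1−f), so D = Cmin,ss·Vd·(1−f)/f.
D = 4 × 251 × (1−f)/f ≈ 4 × 251 × 1.29740 ≈ 1302.59 mg.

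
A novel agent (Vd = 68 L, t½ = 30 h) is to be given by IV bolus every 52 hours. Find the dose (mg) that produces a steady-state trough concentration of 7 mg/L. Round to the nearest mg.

1107 mg

τ/t½ = 52/30 ≈ 1.7333, so f = (1/2)^(52/30) ≈ 0.300756.
Cmin,ss = (D/Vd)·f/(1−f), so D = Cmin,ss·Vd·(1−f)/f.
D = 7 × 68 × (1−f)/f ≈ 7 × 68 × 2.32495 ≈ 1106.68 mg.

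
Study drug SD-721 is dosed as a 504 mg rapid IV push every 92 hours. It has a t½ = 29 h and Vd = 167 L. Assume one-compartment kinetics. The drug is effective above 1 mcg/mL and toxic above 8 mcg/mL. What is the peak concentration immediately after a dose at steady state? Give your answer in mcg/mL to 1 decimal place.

k = ln2/t½ = ln2/29 ≈ 0.023902 h⁻¹; fraction remaining f = e^(−kτ) = e^(−0.023902×92) ≈ 0.1109.
Accumulation ratio R = 1/(1 − f) ≈ 1/0.8891 ≈ 1.1247.
Each bolus raises the concentration by D/Vd = 504/167 ≈ 3.018 mcg/mL.
Steady-state peak Cmax,ss = C₀·R ≈ 3.018 × 1.1247 ≈ 3.394 mcg/mL.
Peak 3.4 mcg/mL vs MTC 8 mcg/mL: below toxic threshold.

3.4 mcg/mL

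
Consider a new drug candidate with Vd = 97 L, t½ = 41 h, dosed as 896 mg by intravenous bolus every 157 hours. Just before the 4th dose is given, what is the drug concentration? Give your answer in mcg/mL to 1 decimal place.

f = (1/2)^(τ/t½) = (1/2)^(157/41) ≈ 0.0704.
C₀ = D/Vd = 896/97 ≈ 9.237 mcg/mL.
Before the 4th dose, 3 doses have been given. Superposition: Cmin = C₀·(f + f² + … + f^3).
≈ 9.237 × (0.0704 + 0.0050 + 0.0003) ≈ 9.237 × 0.0757 ≈ 0.699 mcg/mL.

0.7 mcg/mL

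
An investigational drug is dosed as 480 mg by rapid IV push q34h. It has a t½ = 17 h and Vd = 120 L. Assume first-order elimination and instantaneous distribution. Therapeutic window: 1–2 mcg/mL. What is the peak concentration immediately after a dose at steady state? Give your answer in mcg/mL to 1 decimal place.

5.3 mcg/mL

The dosing interval is 2 half-lives, so f = 2^(−2) = 0.25.
Accumulation ratio R = 1/(1 − f) = 1/0.75 = 4/3.
Single-dose peak C₀ = D/Vd = 480/120 = 4 mcg/mL.
Steady-state peak Cmax,ss = C₀·R = 4 × 4/3 ≈ 5.333 mcg/mL.
Peak 5.3 mcg/mL vs MTC 2 mcg/mL: exceeds toxic threshold.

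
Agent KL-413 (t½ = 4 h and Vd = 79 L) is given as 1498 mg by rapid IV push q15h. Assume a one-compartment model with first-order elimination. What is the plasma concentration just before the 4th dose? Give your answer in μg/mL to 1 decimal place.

f = (1/2)^(τ/t½) = (1/2)^(15/4) ≈ 0.0743.
C₀ = D/Vd = 1498/79 ≈ 18.962 μg/mL.
Before the 4th dose, 3 doses have been given. Superposition: Cmin = C₀·(f + f² + … + f^3).
≈ 18.962 × (0.0743 + 0.0055 + 0.0004) ≈ 18.962 × 0.0802 ≈ 1.521 μg/mL.

1.5 μg/mL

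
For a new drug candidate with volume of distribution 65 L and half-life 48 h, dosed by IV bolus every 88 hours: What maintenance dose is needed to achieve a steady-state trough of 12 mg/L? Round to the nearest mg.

τ/t½ = 88/48 ≈ 1.8333, so f = (1/2)^(88/48) ≈ 0.280616.
Cmin,ss = (D/Vd)·f/(1−f), so D = Cmin,ss·Vd·(1−f)/f.
D = 12 × 65 × (1−f)/f ≈ 12 × 65 × 2.56359 ≈ 1999.60 mg.

2000 mg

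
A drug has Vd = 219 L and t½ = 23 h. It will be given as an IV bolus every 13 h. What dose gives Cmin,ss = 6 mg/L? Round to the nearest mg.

τ/t½ = 13/23 ≈ 0.56522, so f = (1/2)^(13/23) ≈ 0.675854.
Cmin,ss = (D/Vd)·f/(1−f), so D = Cmin,ss·Vd·(1−f)/f.
D = 6 × 219 × (1−f)/f ≈ 6 × 219 × 0.47961 ≈ 630.21 mg.

630 mg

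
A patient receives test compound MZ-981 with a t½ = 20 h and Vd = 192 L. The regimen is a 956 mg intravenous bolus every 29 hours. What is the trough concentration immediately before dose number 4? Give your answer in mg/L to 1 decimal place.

2.7 mg/L

f = (1/2)^(τ/t½) = (1/2)^(29/20) ≈ 0.3660.
C₀ = D/Vd = 956/192 ≈ 4.979 mg/L.
Before the 4th dose, 3 doses have been given. Superposition: Cmin = C₀·(f + f² + … + f^3).
≈ 4.979 × (0.3660 + 0.1340 + 0.0490) ≈ 4.979 × 0.5490 ≈ 2.733 mg/L.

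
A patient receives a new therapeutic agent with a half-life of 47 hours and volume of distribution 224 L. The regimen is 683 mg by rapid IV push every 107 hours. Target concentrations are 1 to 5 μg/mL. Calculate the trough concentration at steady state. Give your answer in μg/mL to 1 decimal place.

τ/t½ = 107/47 ≈ 2.2766, so fraction remaining f = (1/2)^(107/47) ≈ 0.2064.
Single-dose peak C₀ = D/Vd = 683/224 ≈ 3.049 μg/mL.
Steady-state trough Cmin,ss = C₀·f/(1−f) ≈ 3.049 × 0.2064/0.7936 ≈ 0.793 μg/mL.
Trough 0.8 μg/mL vs MEC 1 μg/mL: subtherapeutic.

0.8 μg/mL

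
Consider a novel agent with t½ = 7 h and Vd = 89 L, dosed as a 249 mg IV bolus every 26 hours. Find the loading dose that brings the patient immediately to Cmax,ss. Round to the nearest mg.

270 mg

f = (1/2)^(26/7) ≈ 0.076188; accumulation ratio R = 1/(1−f) ≈ 1.08247.
Loading dose to hit Cmax,ss on first dose: D_load = D_maint·R ≈ 249 × 1.08247 ≈ 269.54 mg.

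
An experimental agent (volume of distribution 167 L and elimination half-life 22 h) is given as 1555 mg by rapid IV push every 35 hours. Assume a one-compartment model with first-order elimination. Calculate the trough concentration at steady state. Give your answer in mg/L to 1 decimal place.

Over one 35-h interval, 35/22 ≈ 1.5909 half-lives elapse, leaving f ≈ 0.3320 of each dose.
Accumulation ratio R = 1/(1 − f) ≈ 1/0.6680 ≈ 1.4970.
Single-dose peak C₀ = D/Vd = 1555/167 ≈ 9.311 mg/L.
Cmax,ss = C₀/(1 − f) ≈ 9.311/0.6680 ≈ 13.939 mg/L.
Steady-state trough Cmin,ss = Cmax,ss·f ≈ 13.939 × 0.3320 ≈ 4.628 mg/L.

4.6 mg/L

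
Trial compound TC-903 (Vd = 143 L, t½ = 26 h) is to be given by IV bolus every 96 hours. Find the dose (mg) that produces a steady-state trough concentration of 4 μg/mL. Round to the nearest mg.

τ/t½ = 96/26 ≈ 3.6923, so f = (1/2)^(96/26) ≈ 0.077358.
Cmin,ss = (D/Vd)·f/(1−f), so D = Cmin,ss·Vd·(1−f)/f.
D = 4 × 143 × (1−f)/f ≈ 4 × 143 × 11.92691 ≈ 6822.19 mg.

6822 mg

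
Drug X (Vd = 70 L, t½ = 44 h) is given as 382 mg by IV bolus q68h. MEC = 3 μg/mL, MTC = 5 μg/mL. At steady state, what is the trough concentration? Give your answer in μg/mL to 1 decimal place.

2.8 μg/mL

k = ln2/t½ = ln2/44 ≈ 0.015753 h⁻¹; fraction remaining f = e^(−kτ) = e^(−0.015753×68) ≈ 0.3426.
Single-dose peak C₀ = D/Vd = 382/70 ≈ 5.457 μg/mL.
Steady-state trough Cmin,ss = C₀·f/(1−f) ≈ 5.457 × 0.3426/0.6574 ≈ 2.844 μg/mL.
Trough 2.8 μg/mL vs MEC 3 μg/mL: subtherapeutic.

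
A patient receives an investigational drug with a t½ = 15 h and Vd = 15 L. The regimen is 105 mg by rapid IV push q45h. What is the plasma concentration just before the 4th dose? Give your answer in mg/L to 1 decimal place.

1.0 mg/L

f = (1/2)^(τ/t½) = (1/2)^(45/15) ≈ 0.1250.
C₀ = D/Vd = 105/15 ≈ 7.000 mg/L.
Before the 4th dose, 3 doses have been given. Superposition: Cmin = C₀·(f + f² + … + f^3).
≈ 7.000 × (0.1250 + 0.0156 + 0.0020) ≈ 7.000 × 0.1426 ≈ 0.998 mg/L.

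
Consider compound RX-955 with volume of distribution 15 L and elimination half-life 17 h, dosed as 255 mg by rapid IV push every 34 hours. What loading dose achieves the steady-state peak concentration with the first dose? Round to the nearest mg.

340 mg

f = (1/2)^(34/17) ≈ 0.250000; accumulation ratio R = 1/(1−f) ≈ 1.33333.
Loading dose to hit Cmax,ss on first dose: D_load = D_maint·R ≈ 255 × 1.33333 ≈ 340.00 mg.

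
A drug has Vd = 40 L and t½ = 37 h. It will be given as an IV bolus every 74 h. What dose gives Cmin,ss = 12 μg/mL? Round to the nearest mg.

τ/t½ = 74/37 ≈ 2, so f = (1/2)^(74/37) ≈ 0.250000.
Cmin,ss = (D/Vd)·f/(1−f), so D = Cmin,ss·Vd·(1−f)/f.
D = 12 × 40 × (1−f)/f ≈ 12 × 40 × 3.00000 ≈ 1440.00 mg.

1440 mg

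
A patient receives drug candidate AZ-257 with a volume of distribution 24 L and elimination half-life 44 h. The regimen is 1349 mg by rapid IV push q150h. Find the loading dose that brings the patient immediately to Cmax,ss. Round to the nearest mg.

1489 mg

f = (1/2)^(150/44) ≈ 0.094137; accumulation ratio R = 1/(1−f) ≈ 1.10392.
Loading dose to hit Cmax,ss on first dose: D_load = D_maint·R ≈ 1349 × 1.10392 ≈ 1489.19 mg.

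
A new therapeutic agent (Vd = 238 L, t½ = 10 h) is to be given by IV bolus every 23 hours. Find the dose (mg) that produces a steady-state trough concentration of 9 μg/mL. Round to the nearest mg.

τ/t½ = 23/10 ≈ 2.3, so f = (1/2)^(23/10) ≈ 0.203063.
Cmin,ss = (D/Vd)·f/(1−f), so D = Cmin,ss·Vd·(1−f)/f.
D = 9 × 238 × (1−f)/f ≈ 9 × 238 × 3.92458 ≈ 8406.45 mg.

8406 mg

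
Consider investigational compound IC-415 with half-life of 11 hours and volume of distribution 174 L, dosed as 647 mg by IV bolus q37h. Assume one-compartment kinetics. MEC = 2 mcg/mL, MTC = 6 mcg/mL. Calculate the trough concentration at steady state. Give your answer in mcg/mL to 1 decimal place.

0.4 mcg/mL

τ/t½ = 37/11 ≈ 3.3636, so fraction remaining f = (1/2)^(37/11) ≈ 0.0972.
Single-dose peak C₀ = D/Vd = 647/174 ≈ 3.718 mcg/mL.
Steady-state trough Cmin,ss = C₀·f/(1−f) ≈ 3.718 × 0.0972/0.9028 ≈ 0.400 mcg/mL.
Trough 0.4 mcg/mL vs MEC 2 mcg/mL: subtherapeutic.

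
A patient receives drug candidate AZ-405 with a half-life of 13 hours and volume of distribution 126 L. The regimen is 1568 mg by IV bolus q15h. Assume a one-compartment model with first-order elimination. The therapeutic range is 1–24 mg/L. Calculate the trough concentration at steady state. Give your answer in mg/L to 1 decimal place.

k = ln2/t½ = ln2/13 ≈ 0.053319 h⁻¹; fraction remaining f = e^(−kτ) = e^(−0.053319×15) ≈ 0.4494.
Accumulation ratio R = 1/(1 − f) ≈ 1/0.5506 ≈ 1.8162.
Each bolus raises the concentration by D/Vd = 1568/126 ≈ 12.444 mg/L.
Cmax,ss = C₀/(1 − f) ≈ 12.444/0.5506 ≈ 22.601 mg/L.
Steady-state trough Cmin,ss = Cmax,ss·f ≈ 22.601 × 0.4494 ≈ 10.157 mg/L.
Trough 10.2 mg/L vs MEC 1 mg/L: adequate.

10.2 mg/L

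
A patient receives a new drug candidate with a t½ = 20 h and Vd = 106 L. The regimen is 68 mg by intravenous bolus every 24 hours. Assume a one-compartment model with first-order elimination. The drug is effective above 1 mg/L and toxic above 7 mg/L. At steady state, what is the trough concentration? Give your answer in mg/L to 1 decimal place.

τ/t½ = 24/20 ≈ 1.2, so fraction remaining f = (1/2)^(24/20) ≈ 0.4353.
At steady state, accumulation factor R = 1/(1 − e^(−kτ)) ≈ 1.7709.
Each bolus raises the concentration by D/Vd = 68/106 ≈ 0.642 mg/L.
Cmax,ss = C₀/(1 − f) ≈ 0.642/0.5647 ≈ 1.137 mg/L.
Steady-state trough Cmin,ss = Cmax,ss·f ≈ 1.137 × 0.4353 ≈ 0.495 mg/L.
Trough 0.5 mg/L vs MEC 1 mg/L: subtherapeutic.

0.5 mg/L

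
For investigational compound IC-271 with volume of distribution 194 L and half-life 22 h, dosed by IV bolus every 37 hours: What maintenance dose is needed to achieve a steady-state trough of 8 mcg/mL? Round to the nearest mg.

τ/t½ = 37/22 ≈ 1.6818, so f = (1/2)^(37/22) ≈ 0.311690.
Cmin,ss = (D/Vd)·f/(1−f), so D = Cmin,ss·Vd·(1−f)/f.
D = 8 × 194 × (1−f)/f ≈ 8 × 194 × 2.20832 ≈ 3427.31 mg.

3427 mg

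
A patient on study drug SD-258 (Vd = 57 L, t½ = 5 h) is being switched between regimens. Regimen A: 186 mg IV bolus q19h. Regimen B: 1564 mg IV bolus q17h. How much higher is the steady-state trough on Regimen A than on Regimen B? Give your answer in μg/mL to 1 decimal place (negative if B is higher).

Regimen A: f = (1/2)^(19/5) ≈ 0.0718; Cmin,ss = (186/57)·f/(1−f) ≈ 0.252 μg/mL.
Regimen B: f = (1/2)^(17/5) ≈ 0.0947; Cmin,ss = (1564/57)·f/(1−f) ≈ 2.870 μg/mL.
Difference ≈ 0.252 − 2.870 ≈ -2.618 μg/mL.

-2.6 μg/mL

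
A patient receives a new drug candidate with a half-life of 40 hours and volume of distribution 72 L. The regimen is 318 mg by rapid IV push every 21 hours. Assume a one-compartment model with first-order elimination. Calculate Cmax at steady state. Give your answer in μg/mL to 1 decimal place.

Over one 21-h interval, 21/40 ≈ 0.525 half-lives elapse, leaving f ≈ 0.6950 of each dose.
At steady state, accumulation factor R = 1/(1 − e^(−kτ)) ≈ 3.2787.
Each bolus raises the concentration by D/Vd = 318/72 ≈ 4.417 μg/mL.
Steady-state peak Cmax,ss = C₀·R ≈ 4.417 × 3.2787 ≈ 14.482 μg/mL.

14.5 μg/mL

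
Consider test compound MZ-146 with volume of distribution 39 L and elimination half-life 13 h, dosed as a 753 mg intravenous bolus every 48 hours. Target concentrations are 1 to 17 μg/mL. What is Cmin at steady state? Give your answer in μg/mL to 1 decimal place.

1.6 μg/mL

τ/t½ = 48/13 ≈ 3.6923, so fraction remaining f = (1/2)^(48/13) ≈ 0.0774.
Accumulation ratio R = 1/(1 − f) ≈ 1/0.9226 ≈ 1.0839.
Single-dose peak C₀ = D/Vd = 753/39 ≈ 19.308 μg/mL.
Cmax,ss = C₀/(1 − f) ≈ 19.308/0.9226 ≈ 20.928 μg/mL.
One interval later, Cmin,ss = Cmax,ss·e^(−kτ) ≈ 20.928 × 0.0774 ≈ 1.620 μg/mL.
Trough 1.6 μg/mL vs MEC 1 μg/mL: adequate.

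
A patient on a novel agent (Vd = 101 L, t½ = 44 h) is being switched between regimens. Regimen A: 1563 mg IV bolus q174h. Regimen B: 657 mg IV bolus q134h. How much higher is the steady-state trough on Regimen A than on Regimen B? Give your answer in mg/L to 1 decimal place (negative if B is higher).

Regimen A: f = (1/2)^(174/44) ≈ 0.0645; Cmin,ss = (1563/101)·f/(1−f) ≈ 1.067 mg/L.
Regimen B: f = (1/2)^(134/44) ≈ 0.1211; Cmin,ss = (657/101)·f/(1−f) ≈ 0.896 mg/L.
Difference ≈ 1.067 − 0.896 ≈ 0.171 mg/L.

0.2 mg/L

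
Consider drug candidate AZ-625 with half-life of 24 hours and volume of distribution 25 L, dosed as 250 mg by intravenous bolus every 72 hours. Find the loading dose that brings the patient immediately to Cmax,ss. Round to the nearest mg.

286 mg

f = (1/2)^(72/24) ≈ 0.125000; accumulation ratio R = 1/(1−f) ≈ 1.14286.
Loading dose to hit Cmax,ss on first dose: D_load = D_maint·R ≈ 250 × 1.14286 ≈ 285.71 mg.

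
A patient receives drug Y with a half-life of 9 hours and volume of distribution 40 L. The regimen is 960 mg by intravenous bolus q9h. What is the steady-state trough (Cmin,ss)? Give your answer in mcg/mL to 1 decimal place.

24.0 mcg/mL

τ = 9 h = 1 half-life, so f = (1/2)^1 = 0.5.
Accumulation ratio R = 1/(1 − f) = 1/0.5 = 2/1.
Single-dose peak C₀ = D/Vd = 960/40 = 24 mcg/mL.
Steady-state peak Cmax,ss = C₀·R = 24 × 2/1 ≈ 48.000 mcg/mL.
Steady-state trough Cmin,ss = Cmax,ss·f ≈ 48.000 × 0.5 ≈ 24.000 mcg/mL.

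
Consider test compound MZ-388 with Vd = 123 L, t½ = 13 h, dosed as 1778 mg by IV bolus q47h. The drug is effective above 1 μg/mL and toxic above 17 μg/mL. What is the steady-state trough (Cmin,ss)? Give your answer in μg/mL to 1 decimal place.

τ/t½ = 47/13 ≈ 3.6154, so fraction remaining f = (1/2)^(47/13) ≈ 0.0816.
At steady state, accumulation factor R = 1/(1 − e^(−kτ)) ≈ 1.0889.
Each bolus raises the concentration by D/Vd = 1778/123 ≈ 14.455 μg/mL.
Cmax,ss = C₀/(1 − f) ≈ 14.455/0.9184 ≈ 15.739 μg/mL.
One interval later, Cmin,ss = Cmax,ss·e^(−kτ) ≈ 15.739 × 0.0816 ≈ 1.284 μg/mL.
Trough 1.3 μg/mL vs MEC 1 μg/mL: adequate.

1.3 μg/mL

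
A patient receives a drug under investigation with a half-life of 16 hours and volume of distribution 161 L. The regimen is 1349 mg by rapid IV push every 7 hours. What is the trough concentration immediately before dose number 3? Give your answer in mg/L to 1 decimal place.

10.8 mg/L

f = (1/2)^(τ/t½) = (1/2)^(7/16) ≈ 0.7384.
C₀ = D/Vd = 1349/161 ≈ 8.379 mg/L.
Before the 3rd dose, 2 doses have been given. Superposition: Cmin = C₀·(f + f²).
≈ 8.379 × (0.7384 + 0.5452) ≈ 8.379 × 1.2836 ≈ 10.755 mg/L.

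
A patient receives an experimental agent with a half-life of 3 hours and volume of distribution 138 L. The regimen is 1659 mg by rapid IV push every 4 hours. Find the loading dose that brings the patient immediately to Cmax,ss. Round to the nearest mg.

f = (1/2)^(4/3) ≈ 0.396850; accumulation ratio R = 1/(1−f) ≈ 1.65796.
Loading dose to hit Cmax,ss on first dose: D_load = D_maint·R ≈ 1659 × 1.65796 ≈ 2750.56 mg.

2751 mg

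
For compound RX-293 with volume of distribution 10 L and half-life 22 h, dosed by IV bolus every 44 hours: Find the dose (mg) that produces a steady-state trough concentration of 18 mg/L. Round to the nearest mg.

τ/t½ = 44/22 ≈ 2, so f = (1/2)^(44/22) ≈ 0.250000.
Cmin,ss = (D/Vd)·f/(1−f), so D = Cmin,ss·Vd·(1−f)/f.
D = 18 × 10 × (1−f)/f ≈ 18 × 10 × 3.00000 ≈ 540.00 mg.

540 mg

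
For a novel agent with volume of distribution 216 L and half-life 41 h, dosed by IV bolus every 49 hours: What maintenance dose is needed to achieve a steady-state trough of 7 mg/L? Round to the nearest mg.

τ/t½ = 49/41 ≈ 1.1951, so f = (1/2)^(49/41) ≈ 0.436750.
Cmin,ss = (D/Vd)·f/(1−f), so D = Cmin,ss·Vd·(1−f)/f.
D = 7 × 216 × (1−f)/f ≈ 7 × 216 × 1.28964 ≈ 1949.94 mg.

1950 mg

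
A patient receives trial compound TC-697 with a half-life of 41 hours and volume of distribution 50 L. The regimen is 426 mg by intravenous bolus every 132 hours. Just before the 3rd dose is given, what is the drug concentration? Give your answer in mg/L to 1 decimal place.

f = (1/2)^(τ/t½) = (1/2)^(132/41) ≈ 0.1074.
C₀ = D/Vd = 426/50 ≈ 8.520 mg/L.
Before the 3rd dose, 2 doses have been given. Superposition: Cmin = C₀·(f + f²).
≈ 8.520 × (0.1074 + 0.0115) ≈ 8.520 × 0.1189 ≈ 1.013 mg/L.

1.0 mg/L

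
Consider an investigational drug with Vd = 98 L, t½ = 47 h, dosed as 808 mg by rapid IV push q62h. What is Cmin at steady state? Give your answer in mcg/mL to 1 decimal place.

5.5 mcg/mL

k = ln2/t½ = ln2/47 ≈ 0.014748 h⁻¹; fraction remaining f = e^(−kτ) = e^(−0.014748×62) ≈ 0.4008.
Single-dose peak C₀ = D/Vd = 808/98 ≈ 8.245 mcg/mL.
Steady-state trough Cmin,ss = C₀·f/(1−f) ≈ 8.245 × 0.4008/0.5992 ≈ 5.515 mcg/mL.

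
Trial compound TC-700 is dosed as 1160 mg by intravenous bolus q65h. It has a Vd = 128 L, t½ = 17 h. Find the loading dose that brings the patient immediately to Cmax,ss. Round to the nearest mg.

f = (1/2)^(65/17) ≈ 0.070632; accumulation ratio R = 1/(1−f) ≈ 1.07600.
Loading dose to hit Cmax,ss on first dose: D_load = D_maint·R ≈ 1160 × 1.07600 ≈ 1248.16 mg.

1248 mg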